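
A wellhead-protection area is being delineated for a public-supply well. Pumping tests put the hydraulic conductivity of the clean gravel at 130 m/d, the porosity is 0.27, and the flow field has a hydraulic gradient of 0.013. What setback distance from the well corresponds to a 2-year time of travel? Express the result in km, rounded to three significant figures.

4.57 km

Darcy flux q = K·i = 130 × 0.013 = 1.690 m/d
Average linear velocity = 1.690 / 0.27 = 6.259 m/d
T = 2 yr × 365 = 730 d
L = v × T = 6.259 × 730 = 4569 m
   = 4.57 km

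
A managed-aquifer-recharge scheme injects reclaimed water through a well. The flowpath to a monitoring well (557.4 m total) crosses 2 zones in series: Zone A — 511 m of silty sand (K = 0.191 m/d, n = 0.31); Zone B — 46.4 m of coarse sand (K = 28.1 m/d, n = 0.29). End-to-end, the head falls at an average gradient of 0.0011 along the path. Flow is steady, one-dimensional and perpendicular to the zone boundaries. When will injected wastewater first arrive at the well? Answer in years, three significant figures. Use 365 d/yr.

Continuity: the same q passes through each zone, so ΔH = q·Σ(L_j/K_j) — the zones act as resistances in series.
Σ(L/K) = 511/0.191 + 46.4/28.1 = 2675 + 1.651 = 2677 d
K_eq = L_total / Σ(L/K) = 557.4 / 2677 = 0.2082 m/d
q = K_eq · i = 0.2082 × 0.0011 = 2.290e-4 m/d (same in every zone)
Zone A: v = q/n = 2.290e-4/0.31 = 7.388e-4 m/d → t_A = 511/7.388e-4 = 691600 d
Zone B: v = q/n = 2.290e-4/0.29 = 7.898e-4 m/d → t_B = 46.4/7.898e-4 = 58750 d
Total t = 691600 + 58750 = 750400 d
   = 750400 / 365 = 2060 yr

2060 years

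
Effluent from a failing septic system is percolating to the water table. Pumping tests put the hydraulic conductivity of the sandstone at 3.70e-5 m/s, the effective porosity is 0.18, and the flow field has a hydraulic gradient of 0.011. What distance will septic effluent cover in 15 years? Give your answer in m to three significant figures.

1070 m

K = 3.70e-5 m/s × 86400 s/d = 3.197 m/d
q = Ki = 3.197 × 0.011 = 0.03516 m/d
Seepage velocity v = q / n = 0.03516 / 0.18 = 0.1954 m/d
T = 15 yr × 365 = 5475 d
L = v × T = 0.1954 × 5475 = 1070 m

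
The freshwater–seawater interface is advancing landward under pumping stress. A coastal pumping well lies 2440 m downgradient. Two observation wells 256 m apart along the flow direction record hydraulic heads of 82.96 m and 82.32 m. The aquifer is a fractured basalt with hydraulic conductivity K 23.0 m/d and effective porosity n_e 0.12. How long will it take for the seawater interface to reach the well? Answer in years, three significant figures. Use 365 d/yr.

Hydraulic gradient i = (82.96 − 82.32) / 256 = 0.64 / 256 = 0.002500
Specific discharge q = 23.0 × 0.002500 = 0.05750 m/d
v_s = q/n_e = 0.05750/0.12 = 0.4792 m/d
t = L / v = 2440 / 0.4792 = 5092 d
   = 5092 / 365 = 14.0 yr

14.0 years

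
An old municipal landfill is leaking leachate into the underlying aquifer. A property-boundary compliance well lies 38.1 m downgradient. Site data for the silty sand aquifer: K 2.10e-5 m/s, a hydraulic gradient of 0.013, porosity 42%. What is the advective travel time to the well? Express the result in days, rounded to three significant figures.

K = 2.10e-5 m/s × 86400 s/d = 1.814 m/d
Darcy flux q = K·i = 1.814 × 0.013 = 0.02359 m/d
v_s = q/n_e = 0.02359/0.42 = 0.05616 m/d
t = L / v = 38.1 / 0.05616 = 678.4 d

678 days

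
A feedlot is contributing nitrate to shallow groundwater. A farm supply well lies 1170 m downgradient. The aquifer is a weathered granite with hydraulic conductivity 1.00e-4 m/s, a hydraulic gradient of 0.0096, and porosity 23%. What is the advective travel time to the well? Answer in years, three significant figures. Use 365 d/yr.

K = 1.00e-4 m/s × 86400 s/d = 8.640 m/d
q = Ki = 8.640 × 0.0096 = 0.08294 m/d
v_s = q/n_e = 0.08294/0.23 = 0.3606 m/d
t = L / v = 1170 / 0.3606 = 3244 d
   = 3244 / 365 = 8.89 yr

8.89 years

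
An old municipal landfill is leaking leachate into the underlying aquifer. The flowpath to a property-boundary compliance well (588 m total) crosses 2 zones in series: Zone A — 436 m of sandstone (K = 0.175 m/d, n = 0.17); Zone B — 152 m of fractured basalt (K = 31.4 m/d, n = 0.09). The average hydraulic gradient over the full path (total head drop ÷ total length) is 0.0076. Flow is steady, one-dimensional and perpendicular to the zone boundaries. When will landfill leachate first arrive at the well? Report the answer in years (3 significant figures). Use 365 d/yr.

134 years

For zones in series the flux q is common to all zones; the equivalent conductivity is the harmonic (thickness-weighted) mean, K_eq = L_total / Σ(L_j/K_j).
Σ(L/K) = 436/0.175 + 152/31.4 = 2491 + 4.841 = 2496 d
K_eq = L_total / Σ(L/K) = 588 / 2496 = 0.2356 m/d
q = K_eq · i = 0.2356 × 0.0076 = 0.001790 m/d (same in every zone)
Zone A: v = q/n = 0.001790/0.17 = 0.01053 m/d → t_A = 436/0.01053 = 41400 d
Zone B: v = q/n = 0.001790/0.09 = 0.01989 m/d → t_B = 152/0.01989 = 7642 d
Total t = 41400 + 7642 = 49050 d
   = 49050 / 365 = 134 yr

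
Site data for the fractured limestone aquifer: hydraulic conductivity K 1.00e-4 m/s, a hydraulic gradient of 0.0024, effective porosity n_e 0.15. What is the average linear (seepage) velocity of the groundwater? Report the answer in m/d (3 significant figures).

K = 1.00e-4 m/s × 86400 s/d = 8.640 m/d
q = Ki = 8.640 × 0.0024 = 0.02074 m/d
Average linear velocity = 0.02074 / 0.15 = 0.1382 m/d

0.138 m/d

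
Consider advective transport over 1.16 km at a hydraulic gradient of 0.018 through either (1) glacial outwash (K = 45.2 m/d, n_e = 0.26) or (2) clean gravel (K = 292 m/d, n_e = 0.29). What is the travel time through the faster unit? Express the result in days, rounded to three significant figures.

64.0 days

Unit 1 (glacial outwash): v = 45.2×0.018/0.26 = 3.129 m/d, t = 1160/3.129 = 370.7 d
Unit 2 (clean gravel): v = 292×0.018/0.29 = 18.12 m/d, t = 1160/18.12 = 64.00 d
Faster unit: t = 64.0 d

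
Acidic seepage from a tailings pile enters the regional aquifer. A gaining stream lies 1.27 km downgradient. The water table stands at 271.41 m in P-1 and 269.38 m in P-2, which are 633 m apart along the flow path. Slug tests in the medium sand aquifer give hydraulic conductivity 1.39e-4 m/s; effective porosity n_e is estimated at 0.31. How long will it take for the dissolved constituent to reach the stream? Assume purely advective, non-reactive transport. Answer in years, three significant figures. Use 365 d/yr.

28.0 years

Hydraulic gradient i = (271.41 − 269.38) / 633 = 2.03 / 633 = 0.003207
K = 1.39e-4 m/s × 86400 s/d = 12.01 m/d
Darcy flux q = K·i = 12.01 × 0.003207 = 0.03851 m/d
Seepage velocity v = q / n = 0.03851 / 0.31 = 0.1242 m/d
L = 1.27 km = 1270 m
t = L / v = 1270 / 0.1242 = 10220 d
   = 10220 / 365 = 28.0 yr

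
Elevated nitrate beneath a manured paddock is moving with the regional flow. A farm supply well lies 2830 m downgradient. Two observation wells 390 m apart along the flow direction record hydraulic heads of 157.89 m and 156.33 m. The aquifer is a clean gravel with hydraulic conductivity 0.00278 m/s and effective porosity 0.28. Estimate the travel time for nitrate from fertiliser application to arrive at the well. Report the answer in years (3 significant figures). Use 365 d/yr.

Hydraulic gradient i = (157.89 − 156.33) / 390 = 1.56 / 390 = 0.004000
K = 0.00278 m/s × 86400 s/d = 240.2 m/d
Specific discharge q = 240.2 × 0.004000 = 0.9608 m/d
v = Ki/n = 240.2·0.004000/0.28 = 3.431 m/d
t = L / v = 2830 / 3.431 = 824.8 d
   = 824.8 / 365 = 2.26 yr

2.26 years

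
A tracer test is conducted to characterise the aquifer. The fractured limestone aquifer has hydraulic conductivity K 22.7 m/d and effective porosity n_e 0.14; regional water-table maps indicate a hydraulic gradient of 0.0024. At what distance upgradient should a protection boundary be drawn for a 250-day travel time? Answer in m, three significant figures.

Darcy flux q = K·i = 22.7 × 0.0024 = 0.05448 m/d
Seepage velocity v = q / n = 0.05448 / 0.14 = 0.3891 m/d
L = v × T = 0.3891 × 250 = 97.29 m

97.3 m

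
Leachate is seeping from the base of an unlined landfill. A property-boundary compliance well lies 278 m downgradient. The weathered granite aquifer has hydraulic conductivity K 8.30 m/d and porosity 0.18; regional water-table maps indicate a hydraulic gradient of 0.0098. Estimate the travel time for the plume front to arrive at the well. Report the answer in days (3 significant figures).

615 days

Darcy flux q = K·i = 8.30 × 0.0098 = 0.08134 m/d
v_s = q/n_e = 0.08134/0.18 = 0.4519 m/d
t = L / v = 278 / 0.4519 = 615.2 d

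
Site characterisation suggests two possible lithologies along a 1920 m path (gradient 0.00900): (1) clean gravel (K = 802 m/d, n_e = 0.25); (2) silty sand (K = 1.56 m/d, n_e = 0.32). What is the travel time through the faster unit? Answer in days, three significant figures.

66.5 days

Unit 1 (clean gravel): v = 802×0.0090/0.25 = 28.87 m/d, t = 1920/28.87 = 66.50 d
Unit 2 (silty sand): v = 1.56×0.0090/0.32 = 0.04388 m/d, t = 1920/0.04388 = 43760 d
Faster unit: t = 66.5 d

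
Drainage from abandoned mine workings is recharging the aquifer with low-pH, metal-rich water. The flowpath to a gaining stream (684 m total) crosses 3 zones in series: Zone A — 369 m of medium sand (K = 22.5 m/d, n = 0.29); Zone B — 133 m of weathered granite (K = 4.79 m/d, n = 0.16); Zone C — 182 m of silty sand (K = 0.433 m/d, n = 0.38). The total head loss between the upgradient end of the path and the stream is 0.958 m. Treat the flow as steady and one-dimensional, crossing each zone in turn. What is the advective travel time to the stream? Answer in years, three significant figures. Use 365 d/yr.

Steady 1-D flow in series ⇒ the Darcy flux q is identical in every zone and the zone head losses add (resistances L/K in series).
Σ(L/K) = 369/22.5 + 133/4.79 + 182/0.433 = 16.40 + 27.77 + 420.3 = 464.5 d
q = ΔH / Σ(L/K) = 0.958 / 464.5 = 0.002062 m/d (same in every zone)
Zone A: v = q/n = 0.002062/0.29 = 0.007112 m/d → t_A = 369/0.007112 = 51880 d
Zone B: v = q/n = 0.002062/0.16 = 0.01289 m/d → t_B = 133/0.01289 = 10320 d
Zone C: v = q/n = 0.002062/0.38 = 0.005428 m/d → t_C = 182/0.005428 = 33530 d
Total t = 51880 + 10320 + 33530 = 95730 d
   = 95730 / 365 = 262 yr

262 years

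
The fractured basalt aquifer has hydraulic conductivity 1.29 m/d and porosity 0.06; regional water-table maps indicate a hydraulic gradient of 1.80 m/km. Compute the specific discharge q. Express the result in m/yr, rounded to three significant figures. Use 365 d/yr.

0.848 m/yr

Specific discharge q = 1.29 × 0.0018 = 0.002322 m/d
   = 0.002322 × 365 = 0.848 m/yr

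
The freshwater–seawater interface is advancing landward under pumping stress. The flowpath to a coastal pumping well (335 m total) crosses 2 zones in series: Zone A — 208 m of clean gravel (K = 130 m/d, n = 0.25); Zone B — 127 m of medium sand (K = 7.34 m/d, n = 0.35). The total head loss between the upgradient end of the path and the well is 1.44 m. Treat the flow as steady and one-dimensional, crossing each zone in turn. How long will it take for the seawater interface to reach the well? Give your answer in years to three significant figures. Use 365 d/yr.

3.47 years

Continuity: the same q passes through each zone, so ΔH = q·Σ(L_j/K_j) — the zones act as resistances in series.
Σ(L/K) = 208/130 + 127/7.34 = 1.600 + 17.30 = 18.90 d
q = ΔH / Σ(L/K) = 1.44 / 18.90 = 0.07618 m/d (same in every zone)
Zone A: v = q/n = 0.07618/0.25 = 0.3047 m/d → t_A = 208/0.3047 = 682.6 d
Zone B: v = q/n = 0.07618/0.35 = 0.2177 m/d → t_B = 127/0.2177 = 583.5 d
Total t = 682.6 + 583.5 = 1266 d
   = 1266 / 365 = 3.47 yr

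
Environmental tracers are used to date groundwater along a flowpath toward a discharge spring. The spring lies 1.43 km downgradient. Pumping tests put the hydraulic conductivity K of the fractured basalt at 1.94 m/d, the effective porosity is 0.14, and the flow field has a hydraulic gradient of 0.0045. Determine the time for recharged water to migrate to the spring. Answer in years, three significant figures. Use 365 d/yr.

62.8 years

Darcy flux q = K·i = 1.94 × 0.0045 = 0.008730 m/d
Seepage velocity v = q / n = 0.008730 / 0.14 = 0.06236 m/d
L = 1.43 km = 1430 m
t = L / v = 1430 / 0.06236 = 22930 d
   = 22930 / 365 = 62.8 yr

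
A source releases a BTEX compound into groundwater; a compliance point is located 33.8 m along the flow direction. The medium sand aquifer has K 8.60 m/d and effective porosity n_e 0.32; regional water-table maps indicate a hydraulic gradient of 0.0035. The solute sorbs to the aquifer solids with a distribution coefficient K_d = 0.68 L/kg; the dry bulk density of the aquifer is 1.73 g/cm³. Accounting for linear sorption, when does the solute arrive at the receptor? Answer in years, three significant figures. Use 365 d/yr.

4.60 years

Specific discharge q = 8.60 × 0.0035 = 0.03010 m/d
Seepage velocity v = q / n = 0.03010 / 0.32 = 0.09406 m/d
Retardation R = 1 + ρ_b·K_d/n = 1 + 1.73×0.68/0.32 = 4.676
Contaminant velocity v_c = v/R = 0.09406/4.676 = 0.02011 m/d
t = L/v_c = 33.8/0.02011 = 1680 d
   = 1680/365 = 4.60 yr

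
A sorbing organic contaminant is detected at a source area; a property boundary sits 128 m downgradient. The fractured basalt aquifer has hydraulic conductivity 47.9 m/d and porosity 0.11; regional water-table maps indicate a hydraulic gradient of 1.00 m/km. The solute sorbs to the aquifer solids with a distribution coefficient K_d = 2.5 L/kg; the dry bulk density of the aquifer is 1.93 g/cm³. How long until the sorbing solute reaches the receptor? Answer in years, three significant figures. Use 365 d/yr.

q = Ki = 47.9 × 0.0010 = 0.04790 m/d
v_s = q/n_e = 0.04790/0.11 = 0.4355 m/d
Retardation R = 1 + ρ_b·K_d/n = 1 + 1.93×2.5/0.11 = 44.86
Contaminant velocity v_c = v/R = 0.4355/44.86 = 0.009706 m/d
t = L/v_c = 128/0.009706 = 13190 d
   = 13190/365 = 36.1 yr

36.1 years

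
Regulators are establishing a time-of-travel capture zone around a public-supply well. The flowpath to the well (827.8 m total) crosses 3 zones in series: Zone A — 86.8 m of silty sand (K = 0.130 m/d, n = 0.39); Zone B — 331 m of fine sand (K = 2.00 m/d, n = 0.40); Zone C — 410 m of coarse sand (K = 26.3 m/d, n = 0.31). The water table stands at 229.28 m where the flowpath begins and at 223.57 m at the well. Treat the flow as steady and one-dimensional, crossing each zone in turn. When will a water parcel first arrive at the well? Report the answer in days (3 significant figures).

43600 days

Total head drop ΔH = 229.28 − 223.57 = 5.71 m
Steady 1-D flow in series ⇒ the Darcy flux q is identical in every zone and the zone head losses add (resistances L/K in series).
Σ(L/K) = 86.8/0.130 + 331/2.00 + 410/26.3 = 667.7 + 165.5 + 15.59 = 848.8 d
q = ΔH / Σ(L/K) = 5.71 / 848.8 = 0.006727 m/d (same in every zone)
Zone A: v = q/n = 0.006727/0.39 = 0.01725 m/d → t_A = 86.8/0.01725 = 5032 d
Zone B: v = q/n = 0.006727/0.40 = 0.01682 m/d → t_B = 331/0.01682 = 19680 d
Zone C: v = q/n = 0.006727/0.31 = 0.02170 m/d → t_C = 410/0.02170 = 18890 d
Total t = 5032 + 19680 + 18890 = 43610 d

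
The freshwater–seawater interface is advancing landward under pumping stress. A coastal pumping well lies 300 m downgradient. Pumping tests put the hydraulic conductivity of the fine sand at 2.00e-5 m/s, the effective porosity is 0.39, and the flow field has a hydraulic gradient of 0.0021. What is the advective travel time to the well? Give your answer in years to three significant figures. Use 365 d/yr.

88.3 years

K = 2.00e-5 m/s × 86400 s/d = 1.728 m/d
q = Ki = 1.728 × 0.0021 = 0.003629 m/d
Seepage velocity v = q / n = 0.003629 / 0.39 = 0.009305 m/d
t = L / v = 300 / 0.009305 = 32240 d
   = 32240 / 365 = 88.3 yr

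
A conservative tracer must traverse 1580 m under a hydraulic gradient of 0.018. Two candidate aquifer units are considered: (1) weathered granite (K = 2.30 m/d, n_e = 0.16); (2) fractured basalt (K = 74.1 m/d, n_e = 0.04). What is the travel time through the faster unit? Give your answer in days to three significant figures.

Unit 1 (weathered granite): v = 2.30×0.018/0.16 = 0.2587 m/d, t = 1580/0.2587 = 6106 d
Unit 2 (fractured basalt): v = 74.1×0.018/0.04 = 33.35 m/d, t = 1580/33.35 = 47.38 d
Faster unit: t = 47.4 d

47.4 days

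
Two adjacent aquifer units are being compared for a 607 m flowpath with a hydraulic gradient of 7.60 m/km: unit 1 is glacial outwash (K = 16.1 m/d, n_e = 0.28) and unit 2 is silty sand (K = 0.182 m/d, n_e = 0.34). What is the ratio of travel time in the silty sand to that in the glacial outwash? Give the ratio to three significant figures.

107

Unit 1 (glacial outwash): v = 16.1×0.0076/0.28 = 0.4370 m/d, t = 607/0.4370 = 1389 d
Unit 2 (silty sand): v = 0.182×0.0076/0.34 = 0.004068 m/d, t = 607/0.004068 = 149200 d
t(silty sand) / t(glacial outwash) = 149200/1389 = 107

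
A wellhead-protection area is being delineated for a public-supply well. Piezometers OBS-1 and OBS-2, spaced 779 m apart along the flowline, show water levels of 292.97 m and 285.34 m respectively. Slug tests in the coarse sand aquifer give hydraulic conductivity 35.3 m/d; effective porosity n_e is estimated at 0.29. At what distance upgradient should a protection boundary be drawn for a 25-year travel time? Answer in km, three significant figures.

Hydraulic gradient i = (292.97 − 285.34) / 779 = 7.63 / 779 = 0.009795
Specific discharge q = 35.3 × 0.009795 = 0.3457 m/d
v = Ki/n = 35.3·0.009795/0.29 = 1.192 m/d
T = 25 yr × 365 = 9125 d
L = v × T = 1.192 × 9125 = 10880 m
   = 10.9 km

10.9 km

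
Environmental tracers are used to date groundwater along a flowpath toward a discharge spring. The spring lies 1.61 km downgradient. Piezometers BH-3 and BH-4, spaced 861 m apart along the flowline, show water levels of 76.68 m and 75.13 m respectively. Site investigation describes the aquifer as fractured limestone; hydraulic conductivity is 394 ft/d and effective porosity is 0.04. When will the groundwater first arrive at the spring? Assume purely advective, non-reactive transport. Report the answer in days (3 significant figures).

298 days

Hydraulic gradient i = (76.68 − 75.13) / 861 = 1.55 / 861 = 0.001800
K = 394 ft/d × 0.3048 = 120.1 m/d
Darcy flux q = K·i = 120.1 × 0.001800 = 0.2162 m/d
Seepage velocity v = q / n = 0.2162 / 0.04 = 5.405 m/d
L = 1.61 km = 1610 m
t = L / v = 1610 / 5.405 = 297.9 d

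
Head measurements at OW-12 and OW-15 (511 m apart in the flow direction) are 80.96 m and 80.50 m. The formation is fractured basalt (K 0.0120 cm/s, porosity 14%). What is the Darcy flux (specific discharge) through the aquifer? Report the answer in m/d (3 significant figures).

0.00933 m/d

Hydraulic gradient i = (80.96 − 80.50) / 511 = 0.46 / 511 = 9.002e-4
K = 0.0120 cm/s × 864 = 10.37 m/d
Darcy flux q = K·i = 10.37 × 9.002e-4 = 0.009333 m/d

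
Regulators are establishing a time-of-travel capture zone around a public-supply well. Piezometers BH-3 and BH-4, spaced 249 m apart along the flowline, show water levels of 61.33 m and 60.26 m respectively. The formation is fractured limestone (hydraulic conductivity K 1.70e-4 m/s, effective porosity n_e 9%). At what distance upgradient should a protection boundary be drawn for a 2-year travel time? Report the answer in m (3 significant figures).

512 m

Hydraulic gradient i = (61.33 − 60.26) / 249 = 1.07 / 249 = 0.004297
K = 1.70e-4 m/s × 86400 s/d = 14.69 m/d
Specific discharge q = 14.69 × 0.004297 = 0.06312 m/d
v = Ki/n = 14.69·0.004297/0.09 = 0.7013 m/d
T = 2 yr × 365 = 730 d
L = v × T = 0.7013 × 730 = 511.9 m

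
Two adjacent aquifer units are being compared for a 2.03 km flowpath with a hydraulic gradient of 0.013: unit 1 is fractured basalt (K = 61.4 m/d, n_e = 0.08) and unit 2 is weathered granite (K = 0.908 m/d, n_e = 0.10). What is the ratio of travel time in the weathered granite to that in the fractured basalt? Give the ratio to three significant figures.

Unit 1 (fractured basalt): v = 61.4×0.013/0.08 = 9.978 m/d, t = 2030/9.978 = 203.5 d
Unit 2 (weathered granite): v = 0.908×0.013/0.10 = 0.1180 m/d, t = 2030/0.1180 = 17200 d
t(weathered granite) / t(fractured basalt) = 17200/203.5 = 84.5

84.5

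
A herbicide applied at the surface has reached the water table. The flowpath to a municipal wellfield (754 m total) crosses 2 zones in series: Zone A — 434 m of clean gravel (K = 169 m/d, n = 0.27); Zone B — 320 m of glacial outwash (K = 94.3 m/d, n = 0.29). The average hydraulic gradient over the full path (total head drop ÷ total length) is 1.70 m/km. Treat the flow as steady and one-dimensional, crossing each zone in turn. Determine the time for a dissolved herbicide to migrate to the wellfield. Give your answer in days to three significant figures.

Steady 1-D flow in series ⇒ the Darcy flux q is identical in every zone and the zone head losses add (resistances L/K in series).
Σ(L/K) = 434/169 + 320/94.3 = 2.568 + 3.393 = 5.961 d
K_eq = L_total / Σ(L/K) = 754 / 5.961 = 126.5 m/d
q = K_eq · i = 126.5 × 0.0017 = 0.2150 m/d (same in every zone)
Zone A: v = q/n = 0.2150/0.27 = 0.7963 m/d → t_A = 434/0.7963 = 545.0 d
Zone B: v = q/n = 0.2150/0.29 = 0.7414 m/d → t_B = 320/0.7414 = 431.6 d
Total t = 545.0 + 431.6 = 976.6 d

977 days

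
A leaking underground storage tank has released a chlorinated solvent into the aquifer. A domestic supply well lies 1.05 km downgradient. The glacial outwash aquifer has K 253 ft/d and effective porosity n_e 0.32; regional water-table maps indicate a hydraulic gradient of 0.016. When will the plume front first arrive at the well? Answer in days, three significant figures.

K = 253 ft/d × 0.3048 = 77.11 m/d
q = Ki = 77.11 × 0.016 = 1.234 m/d
v = Ki/n = 77.11·0.016/0.32 = 3.856 m/d
L = 1.05 km = 1050 m
t = L / v = 1050 / 3.856 = 272.3 d

272 days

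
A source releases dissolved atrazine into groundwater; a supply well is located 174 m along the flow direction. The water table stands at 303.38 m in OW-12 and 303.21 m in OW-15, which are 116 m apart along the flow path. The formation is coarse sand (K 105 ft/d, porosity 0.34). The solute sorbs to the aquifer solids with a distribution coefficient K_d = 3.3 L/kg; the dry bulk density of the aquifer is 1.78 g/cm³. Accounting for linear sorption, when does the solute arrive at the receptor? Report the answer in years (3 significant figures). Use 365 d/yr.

63.2 years

Hydraulic gradient i = (303.38 − 303.21) / 116 = 0.17 / 116 = 0.001466
K = 105 ft/d × 0.3048 = 32.00 m/d
Darcy flux q = K·i = 32.00 × 0.001466 = 0.04690 m/d
Average linear velocity = 0.04690 / 0.34 = 0.1379 m/d
Retardation R = 1 + ρ_b·K_d/n = 1 + 1.78×3.3/0.34 = 18.28
Contaminant velocity v_c = v/R = 0.1379/18.28 = 0.007548 m/d
t = L/v_c = 174/0.007548 = 23050 d
   = 23050/365 = 63.2 yr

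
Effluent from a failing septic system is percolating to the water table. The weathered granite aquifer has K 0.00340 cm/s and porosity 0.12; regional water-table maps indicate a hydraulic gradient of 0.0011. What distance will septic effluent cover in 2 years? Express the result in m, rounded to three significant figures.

K = 0.00340 cm/s × 864 = 2.938 m/d
Darcy flux q = K·i = 2.938 × 0.0011 = 0.003231 m/d
Average linear velocity = 0.003231 / 0.12 = 0.02693 m/d
T = 2 yr × 365 = 730 d
L = v × T = 0.02693 × 730 = 19.66 m

19.7 m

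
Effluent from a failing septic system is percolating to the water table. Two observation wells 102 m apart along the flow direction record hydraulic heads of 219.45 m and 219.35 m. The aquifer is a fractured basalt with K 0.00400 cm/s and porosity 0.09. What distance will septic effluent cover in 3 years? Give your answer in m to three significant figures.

41.2 m

Hydraulic gradient i = (219.45 − 219.35) / 102 = 0.10 / 102 = 9.804e-4
K = 0.00400 cm/s × 864 = 3.456 m/d
Specific discharge q = 3.456 × 9.804e-4 = 0.003388 m/d
v_s = q/n_e = 0.003388/0.09 = 0.03765 m/d
T = 3 yr × 365 = 1095 d
L = v × T = 0.03765 × 1095 = 41.22 m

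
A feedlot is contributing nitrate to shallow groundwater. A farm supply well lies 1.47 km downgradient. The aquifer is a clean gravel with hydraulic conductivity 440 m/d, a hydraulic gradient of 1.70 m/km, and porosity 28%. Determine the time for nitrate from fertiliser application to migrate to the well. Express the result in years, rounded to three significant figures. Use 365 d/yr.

Specific discharge q = 440 × 0.0017 = 0.7480 m/d
Average linear velocity = 0.7480 / 0.28 = 2.671 m/d
L = 1.47 km = 1470 m
t = L / v = 1470 / 2.671 = 550.3 d
   = 550.3 / 365 = 1.51 yr

1.51 years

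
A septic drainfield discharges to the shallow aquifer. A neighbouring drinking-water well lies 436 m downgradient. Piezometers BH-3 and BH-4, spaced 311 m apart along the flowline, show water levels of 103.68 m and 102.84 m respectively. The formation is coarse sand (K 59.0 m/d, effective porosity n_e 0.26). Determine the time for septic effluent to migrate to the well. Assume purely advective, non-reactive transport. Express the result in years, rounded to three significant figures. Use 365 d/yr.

Hydraulic gradient i = (103.68 − 102.84) / 311 = 0.84 / 311 = 0.002701
Darcy flux q = K·i = 59.0 × 0.002701 = 0.1594 m/d
Average linear velocity = 0.1594 / 0.26 = 0.6129 m/d
t = L / v = 436 / 0.6129 = 711.4 d
   = 711.4 / 365 = 1.95 yr

1.95 years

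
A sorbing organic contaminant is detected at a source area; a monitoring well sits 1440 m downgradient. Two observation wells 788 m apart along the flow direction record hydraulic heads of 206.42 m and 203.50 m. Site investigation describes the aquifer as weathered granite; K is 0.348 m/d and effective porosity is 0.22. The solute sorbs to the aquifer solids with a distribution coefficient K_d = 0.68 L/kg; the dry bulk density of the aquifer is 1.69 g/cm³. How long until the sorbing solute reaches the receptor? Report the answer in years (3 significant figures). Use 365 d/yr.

Hydraulic gradient i = (206.42 − 203.50) / 788 = 2.92 / 788 = 0.003706
Darcy flux q = K·i = 0.348 × 0.003706 = 0.001290 m/d
Average linear velocity = 0.001290 / 0.22 = 0.005862 m/d
Retardation R = 1 + ρ_b·K_d/n = 1 + 1.69×0.68/0.22 = 6.224
Contaminant velocity v_c = v/R = 0.005862/6.224 = 9.418e-4 m/d
t = L/v_c = 1440/9.418e-4 = 1.529e6 d
   = 1.529e6/365 = 4190 yr

4190 years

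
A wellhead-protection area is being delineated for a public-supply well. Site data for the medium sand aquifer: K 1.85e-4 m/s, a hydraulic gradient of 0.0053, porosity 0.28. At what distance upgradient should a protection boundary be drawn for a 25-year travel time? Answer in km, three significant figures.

K = 1.85e-4 m/s × 86400 s/d = 15.98 m/d
Darcy flux q = K·i = 15.98 × 0.0053 = 0.08472 m/d
v = Ki/n = 15.98·0.0053/0.28 = 0.3026 m/d
T = 25 yr × 365 = 9125 d
L = v × T = 0.3026 × 9125 = 2761 m
   = 2.76 km

2.76 km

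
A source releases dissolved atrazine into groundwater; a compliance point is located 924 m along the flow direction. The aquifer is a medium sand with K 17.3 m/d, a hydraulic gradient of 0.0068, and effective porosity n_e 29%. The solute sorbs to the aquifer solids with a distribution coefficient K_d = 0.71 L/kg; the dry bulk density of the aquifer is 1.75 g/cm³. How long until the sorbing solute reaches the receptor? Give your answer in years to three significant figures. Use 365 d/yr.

Darcy flux q = K·i = 17.3 × 0.0068 = 0.1176 m/d
Average linear velocity = 0.1176 / 0.29 = 0.4057 m/d
Retardation R = 1 + ρ_b·K_d/n = 1 + 1.75×0.71/0.29 = 5.284
Contaminant velocity v_c = v/R = 0.4057/5.284 = 0.07676 m/d
t = L/v_c = 924/0.07676 = 12040 d
   = 12040/365 = 33.0 yr

33.0 years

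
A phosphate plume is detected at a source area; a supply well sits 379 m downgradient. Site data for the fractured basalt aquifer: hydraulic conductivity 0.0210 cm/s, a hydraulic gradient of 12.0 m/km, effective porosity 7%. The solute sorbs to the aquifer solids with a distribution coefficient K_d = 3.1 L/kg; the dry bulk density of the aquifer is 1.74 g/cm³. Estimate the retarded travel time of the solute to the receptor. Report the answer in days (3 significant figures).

K = 0.0210 cm/s × 864 = 18.14 m/d
Darcy flux q = K·i = 18.14 × 0.012 = 0.2177 m/d
v_s = q/n_e = 0.2177/0.07 = 3.110 m/d
Retardation R = 1 + ρ_b·K_d/n = 1 + 1.74×3.1/0.07 = 78.06
Contaminant velocity v_c = v/R = 3.110/78.06 = 0.03985 m/d
t = L/v_c = 379/0.03985 = 9511 d

9510 days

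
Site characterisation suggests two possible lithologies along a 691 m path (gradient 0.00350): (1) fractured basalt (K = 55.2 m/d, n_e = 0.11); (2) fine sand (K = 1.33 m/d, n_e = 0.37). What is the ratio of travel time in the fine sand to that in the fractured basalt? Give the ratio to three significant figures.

140

Unit 1 (fractured basalt): v = 55.2×0.0035/0.11 = 1.756 m/d, t = 691/1.756 = 393.4 d
Unit 2 (fine sand): v = 1.33×0.0035/0.37 = 0.01258 m/d, t = 691/0.01258 = 54920 d
t(fine sand) / t(fractured basalt) = 54920/393.4 = 140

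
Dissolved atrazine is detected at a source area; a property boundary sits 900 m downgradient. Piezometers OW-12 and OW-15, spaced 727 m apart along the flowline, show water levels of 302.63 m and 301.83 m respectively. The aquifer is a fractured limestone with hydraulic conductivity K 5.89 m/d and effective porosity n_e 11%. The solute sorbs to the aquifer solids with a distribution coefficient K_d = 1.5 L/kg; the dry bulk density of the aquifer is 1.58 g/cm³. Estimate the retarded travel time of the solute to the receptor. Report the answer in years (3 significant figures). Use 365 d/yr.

943 years

Hydraulic gradient i = (302.63 − 301.83) / 727 = 0.80 / 727 = 0.001100
q = Ki = 5.89 × 0.001100 = 0.006481 m/d
Average linear velocity = 0.006481 / 0.11 = 0.05892 m/d
Retardation R = 1 + ρ_b·K_d/n = 1 + 1.58×1.5/0.11 = 22.55
Contaminant velocity v_c = v/R = 0.05892/22.55 = 0.002613 m/d
t = L/v_c = 900/0.002613 = 344400 d
   = 344400/365 = 943 yr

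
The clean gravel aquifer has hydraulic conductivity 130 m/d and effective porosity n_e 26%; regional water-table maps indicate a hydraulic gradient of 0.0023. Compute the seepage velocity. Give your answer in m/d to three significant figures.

Darcy flux q = K·i = 130 × 0.0023 = 0.2990 m/d
v_s = q/n_e = 0.2990/0.26 = 1.150 m/d

1.15 m/d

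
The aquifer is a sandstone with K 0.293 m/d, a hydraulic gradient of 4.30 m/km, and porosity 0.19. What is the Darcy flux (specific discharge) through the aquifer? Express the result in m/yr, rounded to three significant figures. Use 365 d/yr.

0.460 m/yr

q = Ki = 0.293 × 0.0043 = 0.001260 m/d
   = 0.001260 × 365 = 0.460 m/yr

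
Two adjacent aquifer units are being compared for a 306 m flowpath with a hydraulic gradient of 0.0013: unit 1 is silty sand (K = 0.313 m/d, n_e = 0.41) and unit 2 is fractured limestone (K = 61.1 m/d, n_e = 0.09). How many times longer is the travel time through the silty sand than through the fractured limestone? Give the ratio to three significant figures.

889

Unit 1 (silty sand): v = 0.313×0.0013/0.41 = 9.924e-4 m/d, t = 306/9.924e-4 = 308300 d
Unit 2 (fractured limestone): v = 61.1×0.0013/0.09 = 0.8826 m/d, t = 306/0.8826 = 346.7 d
t(silty sand) / t(fractured limestone) = 308300/346.7 = 889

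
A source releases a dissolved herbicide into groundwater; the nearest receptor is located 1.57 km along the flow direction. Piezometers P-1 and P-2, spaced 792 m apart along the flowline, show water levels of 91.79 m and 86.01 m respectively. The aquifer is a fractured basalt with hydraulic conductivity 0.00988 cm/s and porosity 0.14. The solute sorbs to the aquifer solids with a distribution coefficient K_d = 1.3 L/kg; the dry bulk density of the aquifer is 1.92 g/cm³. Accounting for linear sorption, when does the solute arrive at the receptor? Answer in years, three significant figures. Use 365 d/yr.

182 years

Hydraulic gradient i = (91.79 − 86.01) / 792 = 5.78 / 792 = 0.007298
K = 0.00988 cm/s × 864 = 8.536 m/d
Specific discharge q = 8.536 × 0.007298 = 0.06230 m/d
v = Ki/n = 8.536·0.007298/0.14 = 0.4450 m/d
Retardation R = 1 + ρ_b·K_d/n = 1 + 1.92×1.3/0.14 = 18.83
Contaminant velocity v_c = v/R = 0.4450/18.83 = 0.02363 m/d
L = 1.57 km = 1570 m
t = L/v_c = 1570/0.02363 = 66430 d
   = 66430/365 = 182 yr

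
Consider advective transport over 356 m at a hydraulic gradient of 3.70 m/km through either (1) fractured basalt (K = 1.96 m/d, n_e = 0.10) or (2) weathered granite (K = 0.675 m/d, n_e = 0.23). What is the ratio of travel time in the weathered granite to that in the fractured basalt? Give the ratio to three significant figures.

Unit 1 (fractured basalt): v = 1.96×0.0037/0.10 = 0.07252 m/d, t = 356/0.07252 = 4909 d
Unit 2 (weathered granite): v = 0.675×0.0037/0.23 = 0.01086 m/d, t = 356/0.01086 = 32780 d
t(weathered granite) / t(fractured basalt) = 32780/4909 = 6.68

6.68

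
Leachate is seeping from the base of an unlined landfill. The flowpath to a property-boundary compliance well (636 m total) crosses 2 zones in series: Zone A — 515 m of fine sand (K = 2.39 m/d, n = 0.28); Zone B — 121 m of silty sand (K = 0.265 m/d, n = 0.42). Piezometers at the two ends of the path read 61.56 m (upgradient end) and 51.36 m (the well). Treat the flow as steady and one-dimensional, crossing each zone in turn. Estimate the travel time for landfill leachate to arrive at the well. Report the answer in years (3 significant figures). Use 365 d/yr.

35.2 years

Total head drop ΔH = 61.56 − 51.36 = 10.20 m
Steady 1-D flow in series ⇒ the Darcy flux q is identical in every zone and the zone head losses add (resistances L/K in series).
Σ(L/K) = 515/2.39 + 121/0.265 = 215.5 + 456.6 = 672.1 d
q = ΔH / Σ(L/K) = 10.20 / 672.1 = 0.01518 m/d (same in every zone)
Zone A: v = q/n = 0.01518/0.28 = 0.05420 m/d → t_A = 515/0.05420 = 9501 d
Zone B: v = q/n = 0.01518/0.42 = 0.03613 m/d → t_B = 121/0.03613 = 3349 d
Total t = 9501 + 3349 = 12850 d
   = 12850 / 365 = 35.2 yr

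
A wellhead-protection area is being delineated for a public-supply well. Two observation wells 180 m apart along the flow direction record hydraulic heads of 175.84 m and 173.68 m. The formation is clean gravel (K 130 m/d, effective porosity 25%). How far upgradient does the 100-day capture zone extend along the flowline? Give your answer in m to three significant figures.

624 m

Hydraulic gradient i = (175.84 − 173.68) / 180 = 2.16 / 180 = 0.01200
Specific discharge q = 130 × 0.01200 = 1.560 m/d
Seepage velocity v = q / n = 1.560 / 0.25 = 6.240 m/d
L = v × T = 6.240 × 100 = 624.0 m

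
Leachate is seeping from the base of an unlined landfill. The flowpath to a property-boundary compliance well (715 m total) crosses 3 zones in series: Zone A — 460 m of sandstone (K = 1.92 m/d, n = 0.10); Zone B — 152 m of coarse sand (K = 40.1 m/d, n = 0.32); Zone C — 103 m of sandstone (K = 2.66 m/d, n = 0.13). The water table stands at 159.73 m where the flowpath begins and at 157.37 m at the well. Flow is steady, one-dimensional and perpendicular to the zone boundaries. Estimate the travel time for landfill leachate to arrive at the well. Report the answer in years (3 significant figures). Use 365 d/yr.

Total head drop ΔH = 159.73 − 157.37 = 2.36 m
Steady 1-D flow in series ⇒ the Darcy flux q is identical in every zone and the zone head losses add (resistances L/K in series).
Σ(L/K) = 460/1.92 + 152/40.1 + 103/2.66 = 239.6 + 3.791 + 38.72 = 282.1 d
q = ΔH / Σ(L/K) = 2.36 / 282.1 = 0.008366 m/d (same in every zone)
Zone A: v = q/n = 0.008366/0.10 = 0.08366 m/d → t_A = 460/0.08366 = 5498 d
Zone B: v = q/n = 0.008366/0.32 = 0.02614 m/d → t_B = 152/0.02614 = 5814 d
Zone C: v = q/n = 0.008366/0.13 = 0.06435 m/d → t_C = 103/0.06435 = 1601 d
Total t = 5498 + 5814 + 1601 = 12910 d
   = 12910 / 365 = 35.4 yr

35.4 years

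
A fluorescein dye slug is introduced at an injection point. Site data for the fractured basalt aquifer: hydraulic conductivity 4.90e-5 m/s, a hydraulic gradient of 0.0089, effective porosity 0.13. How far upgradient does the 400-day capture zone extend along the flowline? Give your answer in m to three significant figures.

116 m

K = 4.90e-5 m/s × 86400 s/d = 4.234 m/d
Darcy flux q = K·i = 4.234 × 0.0089 = 0.03768 m/d
Average linear velocity = 0.03768 / 0.13 = 0.2898 m/d
L = v × T = 0.2898 × 400 = 115.9 m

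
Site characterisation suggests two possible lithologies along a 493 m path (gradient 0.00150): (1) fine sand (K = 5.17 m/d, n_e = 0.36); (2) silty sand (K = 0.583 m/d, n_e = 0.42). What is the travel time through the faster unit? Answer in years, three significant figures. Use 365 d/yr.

Unit 1 (fine sand): v = 5.17×0.0015/0.36 = 0.02154 m/d, t = 493/0.02154 = 22890 d
Unit 2 (silty sand): v = 0.583×0.0015/0.42 = 0.002082 m/d, t = 493/0.002082 = 236800 d
Faster: 22890 d / 365 = 62.7 yr

62.7 years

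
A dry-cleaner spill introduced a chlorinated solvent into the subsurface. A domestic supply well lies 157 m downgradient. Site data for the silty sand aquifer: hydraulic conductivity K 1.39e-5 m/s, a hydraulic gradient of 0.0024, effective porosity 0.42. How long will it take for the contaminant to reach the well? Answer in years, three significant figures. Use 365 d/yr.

62.7 years

K = 1.39e-5 m/s × 86400 s/d = 1.201 m/d
q = Ki = 1.201 × 0.0024 = 0.002882 m/d
v = Ki/n = 1.201·0.0024/0.42 = 0.006863 m/d
t = L / v = 157 / 0.006863 = 22880 d
   = 22880 / 365 = 62.7 yr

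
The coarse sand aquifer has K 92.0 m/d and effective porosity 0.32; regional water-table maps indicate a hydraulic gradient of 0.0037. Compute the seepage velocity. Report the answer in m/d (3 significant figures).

Darcy flux q = K·i = 92.0 × 0.0037 = 0.3404 m/d
Seepage velocity v = q / n = 0.3404 / 0.32 = 1.064 m/d

1.06 m/d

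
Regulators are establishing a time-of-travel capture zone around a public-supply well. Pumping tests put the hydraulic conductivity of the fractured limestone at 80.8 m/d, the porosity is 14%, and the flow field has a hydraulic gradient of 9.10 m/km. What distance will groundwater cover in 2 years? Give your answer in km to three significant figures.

q = Ki = 80.8 × 0.0091 = 0.7353 m/d
Seepage velocity v = q / n = 0.7353 / 0.14 = 5.252 m/d
T = 2 yr × 365 = 730 d
L = v × T = 5.252 × 730 = 3834 m
   = 3.83 km

3.83 km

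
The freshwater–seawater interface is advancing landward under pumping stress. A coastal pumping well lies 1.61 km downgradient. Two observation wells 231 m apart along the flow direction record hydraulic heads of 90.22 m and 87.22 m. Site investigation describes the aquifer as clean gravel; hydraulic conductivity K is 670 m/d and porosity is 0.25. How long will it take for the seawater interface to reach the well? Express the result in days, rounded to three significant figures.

46.3 days

Hydraulic gradient i = (90.22 − 87.22) / 231 = 3.00 / 231 = 0.01299
Darcy flux q = K·i = 670 × 0.01299 = 8.701 m/d
v_s = q/n_e = 8.701/0.25 = 34.81 m/d
L = 1.61 km = 1610 m
t = L / v = 1610 / 34.81 = 46.26 d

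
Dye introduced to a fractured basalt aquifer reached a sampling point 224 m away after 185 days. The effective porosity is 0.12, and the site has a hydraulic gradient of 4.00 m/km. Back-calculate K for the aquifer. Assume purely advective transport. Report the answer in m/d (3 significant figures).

36.3 m/d

v = L / t = 224 / 185 = 1.211 m/d
K = v · n / i = 1.211 × 0.12 / 0.0040 = 36.3 m/d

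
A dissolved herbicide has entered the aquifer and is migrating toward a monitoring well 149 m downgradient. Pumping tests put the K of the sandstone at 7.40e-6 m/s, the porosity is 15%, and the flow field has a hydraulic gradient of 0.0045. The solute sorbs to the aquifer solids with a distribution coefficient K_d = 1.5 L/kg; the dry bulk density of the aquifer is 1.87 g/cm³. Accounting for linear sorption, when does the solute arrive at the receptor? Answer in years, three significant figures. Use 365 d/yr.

419 years

K = 7.40e-6 m/s × 86400 s/d = 0.6394 m/d
q = Ki = 0.6394 × 0.0045 = 0.002877 m/d
v_s = q/n_e = 0.002877/0.15 = 0.01918 m/d
Retardation R = 1 + ρ_b·K_d/n = 1 + 1.87×1.5/0.15 = 19.70
Contaminant velocity v_c = v/R = 0.01918/19.70 = 9.736e-4 m/d
t = L/v_c = 149/9.736e-4 = 153000 d
   = 153000/365 = 419 yr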